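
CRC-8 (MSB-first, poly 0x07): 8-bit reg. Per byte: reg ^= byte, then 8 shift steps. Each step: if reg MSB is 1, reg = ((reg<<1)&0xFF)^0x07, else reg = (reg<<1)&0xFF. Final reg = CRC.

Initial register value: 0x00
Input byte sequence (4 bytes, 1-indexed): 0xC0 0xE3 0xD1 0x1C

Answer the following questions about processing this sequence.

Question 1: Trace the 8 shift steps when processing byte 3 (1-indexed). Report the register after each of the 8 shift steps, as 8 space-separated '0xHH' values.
After byte 1 (0xC0): reg=0x4E
After byte 2 (0xE3): reg=0x4A
Register before byte 3: 0x4A
After XOR with byte 0xD1: 0x9B

Answer: 0x31 0x62 0xC4 0x8F 0x19 0x32 0x64 0xC8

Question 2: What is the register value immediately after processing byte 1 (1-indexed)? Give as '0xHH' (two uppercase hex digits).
After byte 1 (0xC0): reg=0x4E

Answer: 0x4E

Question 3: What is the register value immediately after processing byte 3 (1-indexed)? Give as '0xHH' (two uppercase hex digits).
Answer: 0xC8

Derivation:
After byte 1 (0xC0): reg=0x4E
After byte 2 (0xE3): reg=0x4A
After byte 3 (0xD1): reg=0xC8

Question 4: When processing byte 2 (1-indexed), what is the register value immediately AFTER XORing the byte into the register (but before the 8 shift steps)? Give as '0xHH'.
Answer: 0xAD

Derivation:
Register before byte 2: 0x4E
Byte 2: 0xE3
0x4E XOR 0xE3 = 0xAD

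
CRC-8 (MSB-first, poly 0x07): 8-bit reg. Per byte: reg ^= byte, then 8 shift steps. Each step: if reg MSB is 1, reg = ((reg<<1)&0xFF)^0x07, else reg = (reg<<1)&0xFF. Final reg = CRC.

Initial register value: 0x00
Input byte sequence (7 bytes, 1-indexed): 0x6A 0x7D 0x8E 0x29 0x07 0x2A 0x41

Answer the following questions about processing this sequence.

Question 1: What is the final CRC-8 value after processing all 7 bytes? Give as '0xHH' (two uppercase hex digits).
Answer: 0xF1

Derivation:
After byte 1 (0x6A): reg=0x11
After byte 2 (0x7D): reg=0x03
After byte 3 (0x8E): reg=0xAA
After byte 4 (0x29): reg=0x80
After byte 5 (0x07): reg=0x9C
After byte 6 (0x2A): reg=0x0B
After byte 7 (0x41): reg=0xF1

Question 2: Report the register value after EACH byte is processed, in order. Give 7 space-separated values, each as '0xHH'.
0x11 0x03 0xAA 0x80 0x9C 0x0B 0xF1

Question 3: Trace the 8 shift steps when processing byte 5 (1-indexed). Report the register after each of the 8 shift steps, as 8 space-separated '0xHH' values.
Answer: 0x09 0x12 0x24 0x48 0x90 0x27 0x4E 0x9C

Derivation:
After byte 1 (0x6A): reg=0x11
After byte 2 (0x7D): reg=0x03
After byte 3 (0x8E): reg=0xAA
After byte 4 (0x29): reg=0x80
Register before byte 5: 0x80
After XOR with byte 0x07: 0x87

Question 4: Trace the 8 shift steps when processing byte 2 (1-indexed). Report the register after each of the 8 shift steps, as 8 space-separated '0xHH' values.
Answer: 0xD8 0xB7 0x69 0xD2 0xA3 0x41 0x82 0x03

Derivation:
After byte 1 (0x6A): reg=0x11
Register before byte 2: 0x11
After XOR with byte 0x7D: 0x6C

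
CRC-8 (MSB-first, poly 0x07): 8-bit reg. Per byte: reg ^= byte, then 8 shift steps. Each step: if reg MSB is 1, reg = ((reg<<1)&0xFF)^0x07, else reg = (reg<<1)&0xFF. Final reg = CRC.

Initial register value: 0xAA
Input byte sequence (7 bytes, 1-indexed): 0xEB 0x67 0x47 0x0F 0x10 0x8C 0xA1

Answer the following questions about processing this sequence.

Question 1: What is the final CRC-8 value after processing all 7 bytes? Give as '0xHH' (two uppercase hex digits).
After byte 1 (0xEB): reg=0xC0
After byte 2 (0x67): reg=0x7C
After byte 3 (0x47): reg=0xA1
After byte 4 (0x0F): reg=0x43
After byte 5 (0x10): reg=0xBE
After byte 6 (0x8C): reg=0x9E
After byte 7 (0xA1): reg=0xBD

Answer: 0xBD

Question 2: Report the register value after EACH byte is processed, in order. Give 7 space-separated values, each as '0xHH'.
0xC0 0x7C 0xA1 0x43 0xBE 0x9E 0xBD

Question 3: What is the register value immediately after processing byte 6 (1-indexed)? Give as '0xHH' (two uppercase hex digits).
Answer: 0x9E

Derivation:
After byte 1 (0xEB): reg=0xC0
After byte 2 (0x67): reg=0x7C
After byte 3 (0x47): reg=0xA1
After byte 4 (0x0F): reg=0x43
After byte 5 (0x10): reg=0xBE
After byte 6 (0x8C): reg=0x9E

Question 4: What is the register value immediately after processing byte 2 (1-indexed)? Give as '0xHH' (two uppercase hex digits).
Answer: 0x7C

Derivation:
After byte 1 (0xEB): reg=0xC0
After byte 2 (0x67): reg=0x7C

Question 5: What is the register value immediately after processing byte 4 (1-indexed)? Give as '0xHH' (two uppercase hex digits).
After byte 1 (0xEB): reg=0xC0
After byte 2 (0x67): reg=0x7C
After byte 3 (0x47): reg=0xA1
After byte 4 (0x0F): reg=0x43

Answer: 0x43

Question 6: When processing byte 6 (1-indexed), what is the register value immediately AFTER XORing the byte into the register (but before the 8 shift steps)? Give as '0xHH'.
Register before byte 6: 0xBE
Byte 6: 0x8C
0xBE XOR 0x8C = 0x32

Answer: 0x32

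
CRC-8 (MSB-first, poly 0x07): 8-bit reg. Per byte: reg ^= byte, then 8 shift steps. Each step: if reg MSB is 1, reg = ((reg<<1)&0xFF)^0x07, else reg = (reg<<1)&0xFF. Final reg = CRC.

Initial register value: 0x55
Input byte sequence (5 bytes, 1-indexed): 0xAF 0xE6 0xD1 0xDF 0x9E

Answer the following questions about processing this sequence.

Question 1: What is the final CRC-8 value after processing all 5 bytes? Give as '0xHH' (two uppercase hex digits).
Answer: 0x2A

Derivation:
After byte 1 (0xAF): reg=0xE8
After byte 2 (0xE6): reg=0x2A
After byte 3 (0xD1): reg=0xEF
After byte 4 (0xDF): reg=0x90
After byte 5 (0x9E): reg=0x2A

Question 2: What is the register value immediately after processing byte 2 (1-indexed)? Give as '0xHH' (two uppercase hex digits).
After byte 1 (0xAF): reg=0xE8
After byte 2 (0xE6): reg=0x2A

Answer: 0x2A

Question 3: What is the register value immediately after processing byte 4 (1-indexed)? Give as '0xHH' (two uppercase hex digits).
After byte 1 (0xAF): reg=0xE8
After byte 2 (0xE6): reg=0x2A
After byte 3 (0xD1): reg=0xEF
After byte 4 (0xDF): reg=0x90

Answer: 0x90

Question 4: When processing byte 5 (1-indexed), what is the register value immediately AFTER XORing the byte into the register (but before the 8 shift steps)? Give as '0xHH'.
Answer: 0x0E

Derivation:
Register before byte 5: 0x90
Byte 5: 0x9E
0x90 XOR 0x9E = 0x0E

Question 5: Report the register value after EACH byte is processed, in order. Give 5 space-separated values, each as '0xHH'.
0xE8 0x2A 0xEF 0x90 0x2A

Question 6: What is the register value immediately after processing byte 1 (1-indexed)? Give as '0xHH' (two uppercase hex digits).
After byte 1 (0xAF): reg=0xE8

Answer: 0xE8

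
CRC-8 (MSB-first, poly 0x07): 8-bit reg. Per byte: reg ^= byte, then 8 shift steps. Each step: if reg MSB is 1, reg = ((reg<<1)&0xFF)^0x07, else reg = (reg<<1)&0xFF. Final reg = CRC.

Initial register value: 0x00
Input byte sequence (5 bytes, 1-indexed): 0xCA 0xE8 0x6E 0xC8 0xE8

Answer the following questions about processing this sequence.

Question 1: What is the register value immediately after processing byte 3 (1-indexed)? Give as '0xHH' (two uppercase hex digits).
After byte 1 (0xCA): reg=0x78
After byte 2 (0xE8): reg=0xF9
After byte 3 (0x6E): reg=0xEC

Answer: 0xEC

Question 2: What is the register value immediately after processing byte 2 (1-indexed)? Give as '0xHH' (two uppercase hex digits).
Answer: 0xF9

Derivation:
After byte 1 (0xCA): reg=0x78
After byte 2 (0xE8): reg=0xF9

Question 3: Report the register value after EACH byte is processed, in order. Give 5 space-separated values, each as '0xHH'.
0x78 0xF9 0xEC 0xFC 0x6C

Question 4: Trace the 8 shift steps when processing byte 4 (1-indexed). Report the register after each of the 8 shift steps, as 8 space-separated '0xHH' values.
After byte 1 (0xCA): reg=0x78
After byte 2 (0xE8): reg=0xF9
After byte 3 (0x6E): reg=0xEC
Register before byte 4: 0xEC
After XOR with byte 0xC8: 0x24

Answer: 0x48 0x90 0x27 0x4E 0x9C 0x3F 0x7E 0xFC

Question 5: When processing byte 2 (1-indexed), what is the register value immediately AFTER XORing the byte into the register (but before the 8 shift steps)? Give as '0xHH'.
Answer: 0x90

Derivation:
Register before byte 2: 0x78
Byte 2: 0xE8
0x78 XOR 0xE8 = 0x90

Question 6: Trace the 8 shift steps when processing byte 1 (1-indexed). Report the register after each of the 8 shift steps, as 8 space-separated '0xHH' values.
Register before byte 1: 0x00
After XOR with byte 0xCA: 0xCA

Answer: 0x93 0x21 0x42 0x84 0x0F 0x1E 0x3C 0x78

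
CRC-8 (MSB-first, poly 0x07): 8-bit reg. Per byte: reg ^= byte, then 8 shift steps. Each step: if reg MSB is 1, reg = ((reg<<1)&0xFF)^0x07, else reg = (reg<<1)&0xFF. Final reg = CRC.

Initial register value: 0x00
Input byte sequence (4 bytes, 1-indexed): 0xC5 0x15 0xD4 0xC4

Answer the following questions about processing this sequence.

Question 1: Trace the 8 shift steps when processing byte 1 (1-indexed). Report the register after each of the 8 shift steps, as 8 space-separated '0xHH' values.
Answer: 0x8D 0x1D 0x3A 0x74 0xE8 0xD7 0xA9 0x55

Derivation:
Register before byte 1: 0x00
After XOR with byte 0xC5: 0xC5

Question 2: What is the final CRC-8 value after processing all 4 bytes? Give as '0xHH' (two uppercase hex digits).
After byte 1 (0xC5): reg=0x55
After byte 2 (0x15): reg=0xC7
After byte 3 (0xD4): reg=0x79
After byte 4 (0xC4): reg=0x3A

Answer: 0x3A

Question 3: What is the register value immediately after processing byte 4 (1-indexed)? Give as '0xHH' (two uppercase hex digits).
Answer: 0x3A

Derivation:
After byte 1 (0xC5): reg=0x55
After byte 2 (0x15): reg=0xC7
After byte 3 (0xD4): reg=0x79
After byte 4 (0xC4): reg=0x3A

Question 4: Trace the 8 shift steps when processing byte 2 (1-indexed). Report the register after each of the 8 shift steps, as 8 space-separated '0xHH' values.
After byte 1 (0xC5): reg=0x55
Register before byte 2: 0x55
After XOR with byte 0x15: 0x40

Answer: 0x80 0x07 0x0E 0x1C 0x38 0x70 0xE0 0xC7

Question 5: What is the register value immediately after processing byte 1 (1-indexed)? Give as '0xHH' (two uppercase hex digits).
After byte 1 (0xC5): reg=0x55

Answer: 0x55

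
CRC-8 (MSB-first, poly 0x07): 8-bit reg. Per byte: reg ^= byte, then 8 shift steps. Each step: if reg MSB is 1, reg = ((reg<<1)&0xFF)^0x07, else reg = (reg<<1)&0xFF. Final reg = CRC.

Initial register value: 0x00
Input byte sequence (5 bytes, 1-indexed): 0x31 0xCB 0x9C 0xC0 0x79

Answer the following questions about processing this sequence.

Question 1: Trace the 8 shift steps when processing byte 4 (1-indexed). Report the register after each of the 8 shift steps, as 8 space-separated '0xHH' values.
After byte 1 (0x31): reg=0x97
After byte 2 (0xCB): reg=0x93
After byte 3 (0x9C): reg=0x2D
Register before byte 4: 0x2D
After XOR with byte 0xC0: 0xED

Answer: 0xDD 0xBD 0x7D 0xFA 0xF3 0xE1 0xC5 0x8D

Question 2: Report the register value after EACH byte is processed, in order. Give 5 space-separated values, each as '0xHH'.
0x97 0x93 0x2D 0x8D 0xC2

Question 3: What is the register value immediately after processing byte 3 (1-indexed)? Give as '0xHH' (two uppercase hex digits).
Answer: 0x2D

Derivation:
After byte 1 (0x31): reg=0x97
After byte 2 (0xCB): reg=0x93
After byte 3 (0x9C): reg=0x2D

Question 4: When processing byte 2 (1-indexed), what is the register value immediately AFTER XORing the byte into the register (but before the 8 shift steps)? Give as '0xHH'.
Register before byte 2: 0x97
Byte 2: 0xCB
0x97 XOR 0xCB = 0x5C

Answer: 0x5C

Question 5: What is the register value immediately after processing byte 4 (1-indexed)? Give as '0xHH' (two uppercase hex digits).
After byte 1 (0x31): reg=0x97
After byte 2 (0xCB): reg=0x93
After byte 3 (0x9C): reg=0x2D
After byte 4 (0xC0): reg=0x8D

Answer: 0x8D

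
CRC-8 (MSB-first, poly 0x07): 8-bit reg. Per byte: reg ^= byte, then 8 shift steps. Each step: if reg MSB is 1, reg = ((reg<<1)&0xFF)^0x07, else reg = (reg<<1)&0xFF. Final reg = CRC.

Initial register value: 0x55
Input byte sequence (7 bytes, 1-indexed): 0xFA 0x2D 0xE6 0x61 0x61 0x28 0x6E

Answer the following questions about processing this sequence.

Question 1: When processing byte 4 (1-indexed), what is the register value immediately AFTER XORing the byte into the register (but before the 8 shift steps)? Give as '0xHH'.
Answer: 0x95

Derivation:
Register before byte 4: 0xF4
Byte 4: 0x61
0xF4 XOR 0x61 = 0x95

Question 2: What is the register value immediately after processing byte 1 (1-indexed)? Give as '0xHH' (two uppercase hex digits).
After byte 1 (0xFA): reg=0x44

Answer: 0x44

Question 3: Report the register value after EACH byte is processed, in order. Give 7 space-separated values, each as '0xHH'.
0x44 0x18 0xF4 0xE2 0x80 0x51 0xBD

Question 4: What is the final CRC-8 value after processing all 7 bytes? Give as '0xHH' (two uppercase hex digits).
After byte 1 (0xFA): reg=0x44
After byte 2 (0x2D): reg=0x18
After byte 3 (0xE6): reg=0xF4
After byte 4 (0x61): reg=0xE2
After byte 5 (0x61): reg=0x80
After byte 6 (0x28): reg=0x51
After byte 7 (0x6E): reg=0xBD

Answer: 0xBD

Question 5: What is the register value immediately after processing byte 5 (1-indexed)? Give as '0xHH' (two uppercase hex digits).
After byte 1 (0xFA): reg=0x44
After byte 2 (0x2D): reg=0x18
After byte 3 (0xE6): reg=0xF4
After byte 4 (0x61): reg=0xE2
After byte 5 (0x61): reg=0x80

Answer: 0x80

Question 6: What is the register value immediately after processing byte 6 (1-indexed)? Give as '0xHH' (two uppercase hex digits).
Answer: 0x51

Derivation:
After byte 1 (0xFA): reg=0x44
After byte 2 (0x2D): reg=0x18
After byte 3 (0xE6): reg=0xF4
After byte 4 (0x61): reg=0xE2
After byte 5 (0x61): reg=0x80
After byte 6 (0x28): reg=0x51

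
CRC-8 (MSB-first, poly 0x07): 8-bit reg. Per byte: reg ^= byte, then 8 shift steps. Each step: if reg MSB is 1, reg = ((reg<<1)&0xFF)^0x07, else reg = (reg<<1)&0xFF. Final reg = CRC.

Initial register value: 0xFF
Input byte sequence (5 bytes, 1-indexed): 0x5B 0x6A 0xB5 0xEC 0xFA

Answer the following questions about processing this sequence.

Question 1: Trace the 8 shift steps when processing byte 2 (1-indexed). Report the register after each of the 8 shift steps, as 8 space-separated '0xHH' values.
Answer: 0x3E 0x7C 0xF8 0xF7 0xE9 0xD5 0xAD 0x5D

Derivation:
After byte 1 (0x5B): reg=0x75
Register before byte 2: 0x75
After XOR with byte 0x6A: 0x1F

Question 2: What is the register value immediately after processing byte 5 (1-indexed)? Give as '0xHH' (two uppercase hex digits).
Answer: 0xC8

Derivation:
After byte 1 (0x5B): reg=0x75
After byte 2 (0x6A): reg=0x5D
After byte 3 (0xB5): reg=0x96
After byte 4 (0xEC): reg=0x61
After byte 5 (0xFA): reg=0xC8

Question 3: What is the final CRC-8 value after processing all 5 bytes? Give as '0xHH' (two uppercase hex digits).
Answer: 0xC8

Derivation:
After byte 1 (0x5B): reg=0x75
After byte 2 (0x6A): reg=0x5D
After byte 3 (0xB5): reg=0x96
After byte 4 (0xEC): reg=0x61
After byte 5 (0xFA): reg=0xC8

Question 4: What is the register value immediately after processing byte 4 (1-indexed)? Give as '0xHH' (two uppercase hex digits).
Answer: 0x61

Derivation:
After byte 1 (0x5B): reg=0x75
After byte 2 (0x6A): reg=0x5D
After byte 3 (0xB5): reg=0x96
After byte 4 (0xEC): reg=0x61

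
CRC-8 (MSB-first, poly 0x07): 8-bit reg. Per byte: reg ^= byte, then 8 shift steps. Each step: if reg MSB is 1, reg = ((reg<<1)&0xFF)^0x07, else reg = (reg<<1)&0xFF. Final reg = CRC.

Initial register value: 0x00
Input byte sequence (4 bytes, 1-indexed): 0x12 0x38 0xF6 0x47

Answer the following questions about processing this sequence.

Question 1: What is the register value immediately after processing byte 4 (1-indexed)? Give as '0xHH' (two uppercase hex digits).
Answer: 0x43

Derivation:
After byte 1 (0x12): reg=0x7E
After byte 2 (0x38): reg=0xD5
After byte 3 (0xF6): reg=0xE9
After byte 4 (0x47): reg=0x43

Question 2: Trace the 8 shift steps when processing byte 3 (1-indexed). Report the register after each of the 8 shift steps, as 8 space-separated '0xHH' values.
Answer: 0x46 0x8C 0x1F 0x3E 0x7C 0xF8 0xF7 0xE9

Derivation:
After byte 1 (0x12): reg=0x7E
After byte 2 (0x38): reg=0xD5
Register before byte 3: 0xD5
After XOR with byte 0xF6: 0x23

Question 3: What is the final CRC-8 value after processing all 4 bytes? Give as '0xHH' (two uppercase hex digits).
After byte 1 (0x12): reg=0x7E
After byte 2 (0x38): reg=0xD5
After byte 3 (0xF6): reg=0xE9
After byte 4 (0x47): reg=0x43

Answer: 0x43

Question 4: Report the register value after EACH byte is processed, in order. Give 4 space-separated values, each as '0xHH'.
0x7E 0xD5 0xE9 0x43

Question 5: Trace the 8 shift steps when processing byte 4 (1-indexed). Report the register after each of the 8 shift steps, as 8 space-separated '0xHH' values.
After byte 1 (0x12): reg=0x7E
After byte 2 (0x38): reg=0xD5
After byte 3 (0xF6): reg=0xE9
Register before byte 4: 0xE9
After XOR with byte 0x47: 0xAE

Answer: 0x5B 0xB6 0x6B 0xD6 0xAB 0x51 0xA2 0x43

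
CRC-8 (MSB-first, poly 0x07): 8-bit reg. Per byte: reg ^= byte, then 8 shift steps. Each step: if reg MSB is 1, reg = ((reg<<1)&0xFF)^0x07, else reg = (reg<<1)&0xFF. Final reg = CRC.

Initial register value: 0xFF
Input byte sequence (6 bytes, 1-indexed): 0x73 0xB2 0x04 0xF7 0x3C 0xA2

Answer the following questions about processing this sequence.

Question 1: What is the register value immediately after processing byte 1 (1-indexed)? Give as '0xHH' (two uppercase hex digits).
After byte 1 (0x73): reg=0xAD

Answer: 0xAD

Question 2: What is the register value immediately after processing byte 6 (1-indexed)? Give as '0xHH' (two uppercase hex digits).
Answer: 0x42

Derivation:
After byte 1 (0x73): reg=0xAD
After byte 2 (0xB2): reg=0x5D
After byte 3 (0x04): reg=0x88
After byte 4 (0xF7): reg=0x7A
After byte 5 (0x3C): reg=0xD5
After byte 6 (0xA2): reg=0x42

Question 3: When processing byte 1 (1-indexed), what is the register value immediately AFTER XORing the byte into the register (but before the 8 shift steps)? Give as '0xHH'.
Register before byte 1: 0xFF
Byte 1: 0x73
0xFF XOR 0x73 = 0x8C

Answer: 0x8C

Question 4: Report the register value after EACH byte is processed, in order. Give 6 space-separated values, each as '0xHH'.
0xAD 0x5D 0x88 0x7A 0xD5 0x42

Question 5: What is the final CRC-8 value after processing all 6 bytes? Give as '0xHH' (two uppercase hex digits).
Answer: 0x42

Derivation:
After byte 1 (0x73): reg=0xAD
After byte 2 (0xB2): reg=0x5D
After byte 3 (0x04): reg=0x88
After byte 4 (0xF7): reg=0x7A
After byte 5 (0x3C): reg=0xD5
After byte 6 (0xA2): reg=0x42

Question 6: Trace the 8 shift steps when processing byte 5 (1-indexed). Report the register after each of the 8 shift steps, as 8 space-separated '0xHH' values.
Answer: 0x8C 0x1F 0x3E 0x7C 0xF8 0xF7 0xE9 0xD5

Derivation:
After byte 1 (0x73): reg=0xAD
After byte 2 (0xB2): reg=0x5D
After byte 3 (0x04): reg=0x88
After byte 4 (0xF7): reg=0x7A
Register before byte 5: 0x7A
After XOR with byte 0x3C: 0x46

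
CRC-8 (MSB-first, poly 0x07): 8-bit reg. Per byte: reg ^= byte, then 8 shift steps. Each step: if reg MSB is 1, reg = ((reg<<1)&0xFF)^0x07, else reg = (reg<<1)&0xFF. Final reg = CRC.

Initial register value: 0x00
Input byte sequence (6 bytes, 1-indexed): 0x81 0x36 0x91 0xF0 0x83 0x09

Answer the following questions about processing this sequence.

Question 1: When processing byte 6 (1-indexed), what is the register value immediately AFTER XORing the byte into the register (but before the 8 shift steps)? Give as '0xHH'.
Register before byte 6: 0x7E
Byte 6: 0x09
0x7E XOR 0x09 = 0x77

Answer: 0x77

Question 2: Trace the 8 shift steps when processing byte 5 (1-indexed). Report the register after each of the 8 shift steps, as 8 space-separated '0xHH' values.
After byte 1 (0x81): reg=0x8E
After byte 2 (0x36): reg=0x21
After byte 3 (0x91): reg=0x19
After byte 4 (0xF0): reg=0x91
Register before byte 5: 0x91
After XOR with byte 0x83: 0x12

Answer: 0x24 0x48 0x90 0x27 0x4E 0x9C 0x3F 0x7E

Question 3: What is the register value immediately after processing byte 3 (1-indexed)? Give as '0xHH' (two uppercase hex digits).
After byte 1 (0x81): reg=0x8E
After byte 2 (0x36): reg=0x21
After byte 3 (0x91): reg=0x19

Answer: 0x19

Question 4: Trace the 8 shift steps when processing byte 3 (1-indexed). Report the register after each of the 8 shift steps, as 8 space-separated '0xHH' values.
After byte 1 (0x81): reg=0x8E
After byte 2 (0x36): reg=0x21
Register before byte 3: 0x21
After XOR with byte 0x91: 0xB0

Answer: 0x67 0xCE 0x9B 0x31 0x62 0xC4 0x8F 0x19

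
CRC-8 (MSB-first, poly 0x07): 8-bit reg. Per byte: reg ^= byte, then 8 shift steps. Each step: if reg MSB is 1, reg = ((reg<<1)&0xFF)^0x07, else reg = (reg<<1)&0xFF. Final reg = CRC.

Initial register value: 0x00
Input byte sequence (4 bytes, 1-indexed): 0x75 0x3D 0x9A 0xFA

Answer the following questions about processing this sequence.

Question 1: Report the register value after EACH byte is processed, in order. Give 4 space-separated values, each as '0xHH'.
0x4C 0x50 0x78 0x87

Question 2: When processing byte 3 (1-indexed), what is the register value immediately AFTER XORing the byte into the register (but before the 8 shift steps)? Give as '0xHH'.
Register before byte 3: 0x50
Byte 3: 0x9A
0x50 XOR 0x9A = 0xCA

Answer: 0xCA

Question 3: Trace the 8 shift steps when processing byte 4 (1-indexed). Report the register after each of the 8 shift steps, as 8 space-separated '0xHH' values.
After byte 1 (0x75): reg=0x4C
After byte 2 (0x3D): reg=0x50
After byte 3 (0x9A): reg=0x78
Register before byte 4: 0x78
After XOR with byte 0xFA: 0x82

Answer: 0x03 0x06 0x0C 0x18 0x30 0x60 0xC0 0x87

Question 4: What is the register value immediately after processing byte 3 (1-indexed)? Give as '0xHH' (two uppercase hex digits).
Answer: 0x78

Derivation:
After byte 1 (0x75): reg=0x4C
After byte 2 (0x3D): reg=0x50
After byte 3 (0x9A): reg=0x78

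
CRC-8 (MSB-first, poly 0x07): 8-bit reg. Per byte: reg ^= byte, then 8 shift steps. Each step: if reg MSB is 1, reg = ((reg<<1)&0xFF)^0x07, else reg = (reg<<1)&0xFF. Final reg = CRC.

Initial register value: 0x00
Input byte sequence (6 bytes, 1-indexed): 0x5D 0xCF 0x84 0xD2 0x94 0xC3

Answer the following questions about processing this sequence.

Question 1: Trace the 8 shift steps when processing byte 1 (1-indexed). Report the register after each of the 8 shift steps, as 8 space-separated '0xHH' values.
Answer: 0xBA 0x73 0xE6 0xCB 0x91 0x25 0x4A 0x94

Derivation:
Register before byte 1: 0x00
After XOR with byte 0x5D: 0x5D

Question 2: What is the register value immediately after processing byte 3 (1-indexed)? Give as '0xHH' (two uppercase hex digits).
Answer: 0x0E

Derivation:
After byte 1 (0x5D): reg=0x94
After byte 2 (0xCF): reg=0x86
After byte 3 (0x84): reg=0x0E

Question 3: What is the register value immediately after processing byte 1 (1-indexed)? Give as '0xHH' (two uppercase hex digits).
After byte 1 (0x5D): reg=0x94

Answer: 0x94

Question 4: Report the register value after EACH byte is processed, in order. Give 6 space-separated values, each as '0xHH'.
0x94 0x86 0x0E 0x1A 0xA3 0x27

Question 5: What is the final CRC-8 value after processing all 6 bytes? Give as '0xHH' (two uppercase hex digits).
Answer: 0x27

Derivation:
After byte 1 (0x5D): reg=0x94
After byte 2 (0xCF): reg=0x86
After byte 3 (0x84): reg=0x0E
After byte 4 (0xD2): reg=0x1A
After byte 5 (0x94): reg=0xA3
After byte 6 (0xC3): reg=0x27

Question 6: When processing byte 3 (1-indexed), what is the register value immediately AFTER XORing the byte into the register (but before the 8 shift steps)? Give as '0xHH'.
Answer: 0x02

Derivation:
Register before byte 3: 0x86
Byte 3: 0x84
0x86 XOR 0x84 = 0x02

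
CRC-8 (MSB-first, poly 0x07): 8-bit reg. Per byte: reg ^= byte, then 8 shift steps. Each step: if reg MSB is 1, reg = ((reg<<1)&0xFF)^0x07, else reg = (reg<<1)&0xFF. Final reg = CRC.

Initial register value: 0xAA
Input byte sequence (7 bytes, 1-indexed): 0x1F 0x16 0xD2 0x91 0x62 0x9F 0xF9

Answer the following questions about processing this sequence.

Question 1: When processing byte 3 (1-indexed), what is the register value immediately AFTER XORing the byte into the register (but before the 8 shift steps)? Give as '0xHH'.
Register before byte 3: 0x6C
Byte 3: 0xD2
0x6C XOR 0xD2 = 0xBE

Answer: 0xBE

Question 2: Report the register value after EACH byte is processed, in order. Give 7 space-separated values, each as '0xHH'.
0x02 0x6C 0x33 0x67 0x1B 0x95 0x03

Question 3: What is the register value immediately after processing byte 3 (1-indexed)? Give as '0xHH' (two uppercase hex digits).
Answer: 0x33

Derivation:
After byte 1 (0x1F): reg=0x02
After byte 2 (0x16): reg=0x6C
After byte 3 (0xD2): reg=0x33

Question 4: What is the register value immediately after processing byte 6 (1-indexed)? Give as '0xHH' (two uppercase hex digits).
After byte 1 (0x1F): reg=0x02
After byte 2 (0x16): reg=0x6C
After byte 3 (0xD2): reg=0x33
After byte 4 (0x91): reg=0x67
After byte 5 (0x62): reg=0x1B
After byte 6 (0x9F): reg=0x95

Answer: 0x95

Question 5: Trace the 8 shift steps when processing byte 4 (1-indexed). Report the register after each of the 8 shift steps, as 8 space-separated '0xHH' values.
Answer: 0x43 0x86 0x0B 0x16 0x2C 0x58 0xB0 0x67

Derivation:
After byte 1 (0x1F): reg=0x02
After byte 2 (0x16): reg=0x6C
After byte 3 (0xD2): reg=0x33
Register before byte 4: 0x33
After XOR with byte 0x91: 0xA2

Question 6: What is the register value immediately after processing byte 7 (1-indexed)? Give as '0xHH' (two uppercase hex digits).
After byte 1 (0x1F): reg=0x02
After byte 2 (0x16): reg=0x6C
After byte 3 (0xD2): reg=0x33
After byte 4 (0x91): reg=0x67
After byte 5 (0x62): reg=0x1B
After byte 6 (0x9F): reg=0x95
After byte 7 (0xF9): reg=0x03

Answer: 0x03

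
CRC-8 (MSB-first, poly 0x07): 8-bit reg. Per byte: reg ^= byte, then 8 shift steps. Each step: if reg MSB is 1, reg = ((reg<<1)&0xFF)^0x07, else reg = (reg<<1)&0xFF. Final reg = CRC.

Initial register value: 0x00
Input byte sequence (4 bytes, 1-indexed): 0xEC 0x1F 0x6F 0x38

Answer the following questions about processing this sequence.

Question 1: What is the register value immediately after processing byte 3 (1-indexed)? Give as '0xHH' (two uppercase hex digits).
Answer: 0xAA

Derivation:
After byte 1 (0xEC): reg=0x8A
After byte 2 (0x1F): reg=0xE2
After byte 3 (0x6F): reg=0xAA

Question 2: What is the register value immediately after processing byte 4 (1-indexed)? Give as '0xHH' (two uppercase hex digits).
After byte 1 (0xEC): reg=0x8A
After byte 2 (0x1F): reg=0xE2
After byte 3 (0x6F): reg=0xAA
After byte 4 (0x38): reg=0xF7

Answer: 0xF7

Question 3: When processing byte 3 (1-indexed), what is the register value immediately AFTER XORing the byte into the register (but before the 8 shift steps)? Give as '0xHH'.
Answer: 0x8D

Derivation:
Register before byte 3: 0xE2
Byte 3: 0x6F
0xE2 XOR 0x6F = 0x8D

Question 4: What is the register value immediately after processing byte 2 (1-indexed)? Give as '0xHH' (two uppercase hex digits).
Answer: 0xE2

Derivation:
After byte 1 (0xEC): reg=0x8A
After byte 2 (0x1F): reg=0xE2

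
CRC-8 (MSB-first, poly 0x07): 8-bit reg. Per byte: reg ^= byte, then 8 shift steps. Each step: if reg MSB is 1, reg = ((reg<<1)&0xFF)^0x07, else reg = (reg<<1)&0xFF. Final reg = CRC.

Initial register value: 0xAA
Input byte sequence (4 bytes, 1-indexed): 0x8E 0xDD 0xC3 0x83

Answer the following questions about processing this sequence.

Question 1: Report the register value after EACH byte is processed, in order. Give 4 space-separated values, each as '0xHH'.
0xFC 0xE7 0xFC 0x7A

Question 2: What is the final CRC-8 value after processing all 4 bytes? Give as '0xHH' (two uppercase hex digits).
After byte 1 (0x8E): reg=0xFC
After byte 2 (0xDD): reg=0xE7
After byte 3 (0xC3): reg=0xFC
After byte 4 (0x83): reg=0x7A

Answer: 0x7A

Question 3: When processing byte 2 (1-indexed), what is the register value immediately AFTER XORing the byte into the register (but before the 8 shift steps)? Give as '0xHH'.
Answer: 0x21

Derivation:
Register before byte 2: 0xFC
Byte 2: 0xDD
0xFC XOR 0xDD = 0x21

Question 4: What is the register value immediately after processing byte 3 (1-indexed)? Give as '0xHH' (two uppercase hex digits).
Answer: 0xFC

Derivation:
After byte 1 (0x8E): reg=0xFC
After byte 2 (0xDD): reg=0xE7
After byte 3 (0xC3): reg=0xFC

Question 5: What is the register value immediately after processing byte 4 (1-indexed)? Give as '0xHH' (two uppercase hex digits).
Answer: 0x7A

Derivation:
After byte 1 (0x8E): reg=0xFC
After byte 2 (0xDD): reg=0xE7
After byte 3 (0xC3): reg=0xFC
After byte 4 (0x83): reg=0x7A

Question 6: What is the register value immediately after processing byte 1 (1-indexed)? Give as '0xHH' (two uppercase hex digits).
Answer: 0xFC

Derivation:
After byte 1 (0x8E): reg=0xFC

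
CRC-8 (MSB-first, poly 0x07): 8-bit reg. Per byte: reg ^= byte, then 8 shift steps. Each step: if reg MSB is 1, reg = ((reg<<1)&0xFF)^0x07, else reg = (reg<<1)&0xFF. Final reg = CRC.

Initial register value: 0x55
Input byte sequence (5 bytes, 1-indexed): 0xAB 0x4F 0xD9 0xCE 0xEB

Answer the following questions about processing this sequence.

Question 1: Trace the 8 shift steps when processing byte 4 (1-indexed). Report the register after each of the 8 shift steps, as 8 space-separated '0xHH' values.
After byte 1 (0xAB): reg=0xF4
After byte 2 (0x4F): reg=0x28
After byte 3 (0xD9): reg=0xD9
Register before byte 4: 0xD9
After XOR with byte 0xCE: 0x17

Answer: 0x2E 0x5C 0xB8 0x77 0xEE 0xDB 0xB1 0x65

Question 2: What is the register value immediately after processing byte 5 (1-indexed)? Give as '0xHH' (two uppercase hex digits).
Answer: 0xA3

Derivation:
After byte 1 (0xAB): reg=0xF4
After byte 2 (0x4F): reg=0x28
After byte 3 (0xD9): reg=0xD9
After byte 4 (0xCE): reg=0x65
After byte 5 (0xEB): reg=0xA3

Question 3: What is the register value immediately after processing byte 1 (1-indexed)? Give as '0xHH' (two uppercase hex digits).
Answer: 0xF4

Derivation:
After byte 1 (0xAB): reg=0xF4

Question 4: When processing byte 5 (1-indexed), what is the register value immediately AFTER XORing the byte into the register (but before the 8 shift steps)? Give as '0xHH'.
Register before byte 5: 0x65
Byte 5: 0xEB
0x65 XOR 0xEB = 0x8E

Answer: 0x8E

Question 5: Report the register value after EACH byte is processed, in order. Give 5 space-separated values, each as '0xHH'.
0xF4 0x28 0xD9 0x65 0xA3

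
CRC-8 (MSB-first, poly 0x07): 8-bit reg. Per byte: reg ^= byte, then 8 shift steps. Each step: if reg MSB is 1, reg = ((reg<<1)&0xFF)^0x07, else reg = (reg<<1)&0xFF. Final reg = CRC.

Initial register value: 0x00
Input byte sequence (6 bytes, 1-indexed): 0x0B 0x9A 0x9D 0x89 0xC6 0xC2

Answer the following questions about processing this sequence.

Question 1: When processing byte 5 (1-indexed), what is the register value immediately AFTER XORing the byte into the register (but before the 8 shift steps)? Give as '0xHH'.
Register before byte 5: 0x1A
Byte 5: 0xC6
0x1A XOR 0xC6 = 0xDC

Answer: 0xDC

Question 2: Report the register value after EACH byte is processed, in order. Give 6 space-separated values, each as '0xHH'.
0x31 0x58 0x55 0x1A 0x1A 0x06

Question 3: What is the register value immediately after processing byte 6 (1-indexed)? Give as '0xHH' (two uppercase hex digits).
Answer: 0x06

Derivation:
After byte 1 (0x0B): reg=0x31
After byte 2 (0x9A): reg=0x58
After byte 3 (0x9D): reg=0x55
After byte 4 (0x89): reg=0x1A
After byte 5 (0xC6): reg=0x1A
After byte 6 (0xC2): reg=0x06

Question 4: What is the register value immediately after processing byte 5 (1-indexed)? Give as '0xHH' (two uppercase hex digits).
Answer: 0x1A

Derivation:
After byte 1 (0x0B): reg=0x31
After byte 2 (0x9A): reg=0x58
After byte 3 (0x9D): reg=0x55
After byte 4 (0x89): reg=0x1A
After byte 5 (0xC6): reg=0x1A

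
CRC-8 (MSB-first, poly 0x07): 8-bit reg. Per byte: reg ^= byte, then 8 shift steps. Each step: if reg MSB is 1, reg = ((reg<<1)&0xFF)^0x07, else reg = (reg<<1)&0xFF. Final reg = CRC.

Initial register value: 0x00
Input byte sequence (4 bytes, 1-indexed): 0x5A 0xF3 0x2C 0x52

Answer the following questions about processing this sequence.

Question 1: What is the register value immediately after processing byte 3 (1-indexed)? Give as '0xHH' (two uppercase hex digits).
After byte 1 (0x5A): reg=0x81
After byte 2 (0xF3): reg=0x59
After byte 3 (0x2C): reg=0x4C

Answer: 0x4C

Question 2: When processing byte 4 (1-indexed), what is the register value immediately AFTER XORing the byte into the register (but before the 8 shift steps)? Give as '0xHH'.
Register before byte 4: 0x4C
Byte 4: 0x52
0x4C XOR 0x52 = 0x1E

Answer: 0x1E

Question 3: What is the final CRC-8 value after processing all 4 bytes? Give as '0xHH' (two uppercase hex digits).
Answer: 0x5A

Derivation:
After byte 1 (0x5A): reg=0x81
After byte 2 (0xF3): reg=0x59
After byte 3 (0x2C): reg=0x4C
After byte 4 (0x52): reg=0x5A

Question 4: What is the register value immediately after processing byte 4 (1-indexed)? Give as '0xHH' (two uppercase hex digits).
After byte 1 (0x5A): reg=0x81
After byte 2 (0xF3): reg=0x59
After byte 3 (0x2C): reg=0x4C
After byte 4 (0x52): reg=0x5A

Answer: 0x5A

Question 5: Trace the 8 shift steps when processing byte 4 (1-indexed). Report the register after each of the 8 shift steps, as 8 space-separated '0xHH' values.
Answer: 0x3C 0x78 0xF0 0xE7 0xC9 0x95 0x2D 0x5A

Derivation:
After byte 1 (0x5A): reg=0x81
After byte 2 (0xF3): reg=0x59
After byte 3 (0x2C): reg=0x4C
Register before byte 4: 0x4C
After XOR with byte 0x52: 0x1E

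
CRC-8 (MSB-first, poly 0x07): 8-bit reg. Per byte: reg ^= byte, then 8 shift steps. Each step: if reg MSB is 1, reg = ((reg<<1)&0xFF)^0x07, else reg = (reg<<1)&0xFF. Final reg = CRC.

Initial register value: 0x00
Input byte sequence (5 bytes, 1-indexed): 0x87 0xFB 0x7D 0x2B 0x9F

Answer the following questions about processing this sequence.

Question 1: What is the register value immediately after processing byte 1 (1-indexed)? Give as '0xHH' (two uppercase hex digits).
Answer: 0x9C

Derivation:
After byte 1 (0x87): reg=0x9C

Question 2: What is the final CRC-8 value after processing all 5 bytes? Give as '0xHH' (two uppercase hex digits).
Answer: 0x2C

Derivation:
After byte 1 (0x87): reg=0x9C
After byte 2 (0xFB): reg=0x32
After byte 3 (0x7D): reg=0xEA
After byte 4 (0x2B): reg=0x49
After byte 5 (0x9F): reg=0x2C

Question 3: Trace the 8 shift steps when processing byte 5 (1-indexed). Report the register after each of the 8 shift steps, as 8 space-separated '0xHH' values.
After byte 1 (0x87): reg=0x9C
After byte 2 (0xFB): reg=0x32
After byte 3 (0x7D): reg=0xEA
After byte 4 (0x2B): reg=0x49
Register before byte 5: 0x49
After XOR with byte 0x9F: 0xD6

Answer: 0xAB 0x51 0xA2 0x43 0x86 0x0B 0x16 0x2C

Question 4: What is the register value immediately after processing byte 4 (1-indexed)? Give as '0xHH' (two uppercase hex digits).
Answer: 0x49

Derivation:
After byte 1 (0x87): reg=0x9C
After byte 2 (0xFB): reg=0x32
After byte 3 (0x7D): reg=0xEA
After byte 4 (0x2B): reg=0x49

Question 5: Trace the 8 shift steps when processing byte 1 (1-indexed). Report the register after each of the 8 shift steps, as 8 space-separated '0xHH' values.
Answer: 0x09 0x12 0x24 0x48 0x90 0x27 0x4E 0x9C

Derivation:
Register before byte 1: 0x00
After XOR with byte 0x87: 0x87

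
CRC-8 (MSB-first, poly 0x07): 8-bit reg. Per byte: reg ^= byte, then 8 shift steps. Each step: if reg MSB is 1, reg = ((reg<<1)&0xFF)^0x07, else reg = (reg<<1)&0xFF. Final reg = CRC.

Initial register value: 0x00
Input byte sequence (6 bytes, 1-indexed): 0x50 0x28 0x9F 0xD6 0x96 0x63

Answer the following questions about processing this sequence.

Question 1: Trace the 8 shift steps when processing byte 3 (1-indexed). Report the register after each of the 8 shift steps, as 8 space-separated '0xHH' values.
Answer: 0x96 0x2B 0x56 0xAC 0x5F 0xBE 0x7B 0xF6

Derivation:
After byte 1 (0x50): reg=0xB7
After byte 2 (0x28): reg=0xD4
Register before byte 3: 0xD4
After XOR with byte 0x9F: 0x4B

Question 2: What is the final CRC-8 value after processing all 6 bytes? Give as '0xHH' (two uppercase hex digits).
After byte 1 (0x50): reg=0xB7
After byte 2 (0x28): reg=0xD4
After byte 3 (0x9F): reg=0xF6
After byte 4 (0xD6): reg=0xE0
After byte 5 (0x96): reg=0x45
After byte 6 (0x63): reg=0xF2

Answer: 0xF2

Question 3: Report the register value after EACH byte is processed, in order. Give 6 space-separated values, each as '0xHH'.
0xB7 0xD4 0xF6 0xE0 0x45 0xF2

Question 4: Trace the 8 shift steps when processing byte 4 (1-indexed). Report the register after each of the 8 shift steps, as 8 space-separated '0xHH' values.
Answer: 0x40 0x80 0x07 0x0E 0x1C 0x38 0x70 0xE0

Derivation:
After byte 1 (0x50): reg=0xB7
After byte 2 (0x28): reg=0xD4
After byte 3 (0x9F): reg=0xF6
Register before byte 4: 0xF6
After XOR with byte 0xD6: 0x20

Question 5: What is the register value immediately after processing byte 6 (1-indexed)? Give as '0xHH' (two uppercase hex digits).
Answer: 0xF2

Derivation:
After byte 1 (0x50): reg=0xB7
After byte 2 (0x28): reg=0xD4
After byte 3 (0x9F): reg=0xF6
After byte 4 (0xD6): reg=0xE0
After byte 5 (0x96): reg=0x45
After byte 6 (0x63): reg=0xF2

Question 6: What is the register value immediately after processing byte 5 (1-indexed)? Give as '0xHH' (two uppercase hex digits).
Answer: 0x45

Derivation:
After byte 1 (0x50): reg=0xB7
After byte 2 (0x28): reg=0xD4
After byte 3 (0x9F): reg=0xF6
After byte 4 (0xD6): reg=0xE0
After byte 5 (0x96): reg=0x45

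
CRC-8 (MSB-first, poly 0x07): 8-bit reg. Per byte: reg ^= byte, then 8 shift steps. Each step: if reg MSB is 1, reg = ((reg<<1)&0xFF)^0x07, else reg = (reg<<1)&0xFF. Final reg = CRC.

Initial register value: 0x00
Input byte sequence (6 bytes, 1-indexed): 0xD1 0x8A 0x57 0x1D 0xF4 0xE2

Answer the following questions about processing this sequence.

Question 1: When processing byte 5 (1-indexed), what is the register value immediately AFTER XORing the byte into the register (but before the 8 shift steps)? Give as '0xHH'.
Register before byte 5: 0x63
Byte 5: 0xF4
0x63 XOR 0xF4 = 0x97

Answer: 0x97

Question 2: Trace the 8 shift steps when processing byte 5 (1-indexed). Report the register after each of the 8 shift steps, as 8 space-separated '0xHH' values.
Answer: 0x29 0x52 0xA4 0x4F 0x9E 0x3B 0x76 0xEC

Derivation:
After byte 1 (0xD1): reg=0x39
After byte 2 (0x8A): reg=0x10
After byte 3 (0x57): reg=0xD2
After byte 4 (0x1D): reg=0x63
Register before byte 5: 0x63
After XOR with byte 0xF4: 0x97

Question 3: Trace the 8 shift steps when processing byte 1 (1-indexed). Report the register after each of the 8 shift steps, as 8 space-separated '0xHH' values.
Register before byte 1: 0x00
After XOR with byte 0xD1: 0xD1

Answer: 0xA5 0x4D 0x9A 0x33 0x66 0xCC 0x9F 0x39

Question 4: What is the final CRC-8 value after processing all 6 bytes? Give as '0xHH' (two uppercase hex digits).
Answer: 0x2A

Derivation:
After byte 1 (0xD1): reg=0x39
After byte 2 (0x8A): reg=0x10
After byte 3 (0x57): reg=0xD2
After byte 4 (0x1D): reg=0x63
After byte 5 (0xF4): reg=0xEC
After byte 6 (0xE2): reg=0x2A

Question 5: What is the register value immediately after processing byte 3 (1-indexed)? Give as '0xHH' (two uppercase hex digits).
Answer: 0xD2

Derivation:
After byte 1 (0xD1): reg=0x39
After byte 2 (0x8A): reg=0x10
After byte 3 (0x57): reg=0xD2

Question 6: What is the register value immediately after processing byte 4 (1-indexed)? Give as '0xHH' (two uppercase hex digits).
After byte 1 (0xD1): reg=0x39
After byte 2 (0x8A): reg=0x10
After byte 3 (0x57): reg=0xD2
After byte 4 (0x1D): reg=0x63

Answer: 0x63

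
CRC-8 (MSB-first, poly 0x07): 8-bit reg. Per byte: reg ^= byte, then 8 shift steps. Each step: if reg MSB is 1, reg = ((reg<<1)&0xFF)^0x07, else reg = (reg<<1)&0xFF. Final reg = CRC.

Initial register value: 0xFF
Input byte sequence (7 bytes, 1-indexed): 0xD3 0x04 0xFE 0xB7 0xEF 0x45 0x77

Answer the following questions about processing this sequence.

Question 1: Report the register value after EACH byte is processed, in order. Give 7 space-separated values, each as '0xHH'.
0xC4 0x4E 0x19 0x43 0x4D 0x38 0xEA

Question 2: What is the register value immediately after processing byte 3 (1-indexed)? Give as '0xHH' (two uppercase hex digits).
After byte 1 (0xD3): reg=0xC4
After byte 2 (0x04): reg=0x4E
After byte 3 (0xFE): reg=0x19

Answer: 0x19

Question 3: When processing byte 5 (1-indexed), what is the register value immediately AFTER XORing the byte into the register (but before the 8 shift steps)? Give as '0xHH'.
Answer: 0xAC

Derivation:
Register before byte 5: 0x43
Byte 5: 0xEF
0x43 XOR 0xEF = 0xAC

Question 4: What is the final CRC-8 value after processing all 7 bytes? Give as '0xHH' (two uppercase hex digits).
Answer: 0xEA

Derivation:
After byte 1 (0xD3): reg=0xC4
After byte 2 (0x04): reg=0x4E
After byte 3 (0xFE): reg=0x19
After byte 4 (0xB7): reg=0x43
After byte 5 (0xEF): reg=0x4D
After byte 6 (0x45): reg=0x38
After byte 7 (0x77): reg=0xEA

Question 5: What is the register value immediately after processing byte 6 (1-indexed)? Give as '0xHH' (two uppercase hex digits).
After byte 1 (0xD3): reg=0xC4
After byte 2 (0x04): reg=0x4E
After byte 3 (0xFE): reg=0x19
After byte 4 (0xB7): reg=0x43
After byte 5 (0xEF): reg=0x4D
After byte 6 (0x45): reg=0x38

Answer: 0x38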